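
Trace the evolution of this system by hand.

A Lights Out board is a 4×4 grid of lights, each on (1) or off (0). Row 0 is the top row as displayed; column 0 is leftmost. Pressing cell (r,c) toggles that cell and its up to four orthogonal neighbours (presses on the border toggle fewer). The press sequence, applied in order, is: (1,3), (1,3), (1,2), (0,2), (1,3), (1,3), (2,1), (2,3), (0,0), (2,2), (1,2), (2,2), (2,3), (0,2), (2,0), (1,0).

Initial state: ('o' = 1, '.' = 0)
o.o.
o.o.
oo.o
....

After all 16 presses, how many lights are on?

[0] o.o.
o.o.
oo.o
....
[1] o.oo
o..o
oo..
....
[2] o.o.
o.o.
oo.o
....
[3] o...
oo.o
oooo
....
[4] oooo
oooo
oooo
....
[5] ooo.
oo..
ooo.
....
[6] oooo
oooo
oooo
....
[7] oooo
o.oo
...o
.o..
[8] oooo
o.o.
..o.
.o.o
[9] ..oo
..o.
..o.
.o.o
[10] ..oo
....
.o.o
.ooo
[11] ...o
.ooo
.ooo
.ooo
[12] ...o
.o.o
....
.o.o
[13] ...o
.o..
..oo
.o..
[14] .oo.
.oo.
..oo
.o..
[15] .oo.
ooo.
oooo
oo..
[16] ooo.
..o.
.ooo
oo..

9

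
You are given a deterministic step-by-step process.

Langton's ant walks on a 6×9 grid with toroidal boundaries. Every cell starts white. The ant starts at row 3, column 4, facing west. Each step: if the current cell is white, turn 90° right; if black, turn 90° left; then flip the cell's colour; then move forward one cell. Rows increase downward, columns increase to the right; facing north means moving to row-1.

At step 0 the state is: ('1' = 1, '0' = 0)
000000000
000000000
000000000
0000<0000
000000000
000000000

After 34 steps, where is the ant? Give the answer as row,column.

4,7

gen 0: 000000000
000000000
000000000
0000<0000
000000000
000000000
gen 1: 000000000
000000000
0000^0000
000010000
000000000
000000000
gen 2: 000000000
000000000
00001>000
000010000
000000000
000000000
gen 3: 000000000
000000000
000011000
00001v000
000000000
000000000
gen 4: 000000000
000000000
000011000
0000<1000
000000000
000000000
gen 5: 000000000
000000000
000011000
000001000
0000v0000
000000000
gen 6: 000000000
000000000
000011000
000001000
000<10000
000000000
gen 7: 000000000
000000000
000011000
000^01000
000110000
000000000
gen 8: 000000000
000000000
000011000
0001>1000
000110000
000000000
gen 9: 000000000
000000000
000011000
000111000
0001v0000
000000000
gen 10: 000000000
000000000
000011000
000111000
00010>000
000000000
gen 11: 000000000
000000000
000011000
000111000
000101000
00000v000
gen 12: 000000000
000000000
000011000
000111000
000101000
0000<1000
gen 13: 000000000
000000000
000011000
000111000
0001^1000
000011000
gen 14: 000000000
000000000
000011000
000111000
00011>000
000011000
gen 15: 000000000
000000000
000011000
00011^000
000110000
000011000
gen 16: 000000000
000000000
000011000
0001<0000
000110000
000011000
gen 17: 000000000
000000000
000011000
000100000
0001v0000
000011000
gen 18: 000000000
000000000
000011000
000100000
00010>000
000011000
gen 19: 000000000
000000000
000011000
000100000
000101000
00001v000
gen 20: 000000000
000000000
000011000
000100000
000101000
000010>00
gen 21: 000000v00
000000000
000011000
000100000
000101000
000010100
gen 22: 00000<100
000000000
000011000
000100000
000101000
000010100
gen 23: 000001100
000000000
000011000
000100000
000101000
00001^100
gen 24: 000001100
000000000
000011000
000100000
000101000
000011>00
gen 25: 000001100
000000000
000011000
000100000
000101^00
000011000
gen 26: 000001100
000000000
000011000
000100000
0001011>0
000011000
gen 27: 000001100
000000000
000011000
000100000
000101110
0000110v0
gen 28: 000001100
000000000
000011000
000100000
000101110
000011<10
gen 29: 000001100
000000000
000011000
000100000
000101^10
000011110
gen 30: 000001100
000000000
000011000
000100000
00010<010
000011110
gen 31: 000001100
000000000
000011000
000100000
000100010
00001v110
gen 32: 000001100
000000000
000011000
000100000
000100010
000010>10
gen 33: 000001100
000000000
000011000
000100000
000100^10
000010010
gen 34: 000001100
000000000
000011000
000100000
0001001>0
000010010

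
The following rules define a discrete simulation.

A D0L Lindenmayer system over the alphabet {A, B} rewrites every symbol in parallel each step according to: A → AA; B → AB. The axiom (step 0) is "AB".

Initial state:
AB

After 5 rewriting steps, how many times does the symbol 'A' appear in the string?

63

k=0  AB
k=1  AAAB
k=2  AAAAAAAB
k=3  AAAAAAAAAAAAAAAB
k=4  AAAAAAAAAAAAAAAAAAAAAAAAAAAAAAAB
k=5  AAAAAAAAAAAAAAAAAAAAAAAAAAAAAAAAAAAAAAAAAAAAAAAAAAAAAAAAAAAAAAAB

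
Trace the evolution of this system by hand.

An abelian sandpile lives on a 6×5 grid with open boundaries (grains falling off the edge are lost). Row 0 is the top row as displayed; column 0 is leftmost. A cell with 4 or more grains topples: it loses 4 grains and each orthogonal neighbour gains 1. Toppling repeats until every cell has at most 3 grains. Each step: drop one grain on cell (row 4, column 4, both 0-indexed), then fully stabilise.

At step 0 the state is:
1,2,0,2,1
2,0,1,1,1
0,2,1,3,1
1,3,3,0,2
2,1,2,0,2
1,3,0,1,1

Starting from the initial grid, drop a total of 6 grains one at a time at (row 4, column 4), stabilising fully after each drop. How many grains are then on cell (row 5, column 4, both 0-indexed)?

[0] 1,2,0,2,1
2,0,1,1,1
0,2,1,3,1
1,3,3,0,2
2,1,2,0,2
1,3,0,1,1
[1] 1,2,0,2,1
2,0,1,1,1
0,2,1,3,1
1,3,3,0,2
2,1,2,0,3
1,3,0,1,1
[2] 1,2,0,2,1
2,0,1,1,1
0,2,1,3,1
1,3,3,0,3
2,1,2,1,0
1,3,0,1,2
[3] 1,2,0,2,1
2,0,1,1,1
0,2,1,3,1
1,3,3,0,3
2,1,2,1,1
1,3,0,1,2
[4] 1,2,0,2,1
2,0,1,1,1
0,2,1,3,1
1,3,3,0,3
2,1,2,1,2
1,3,0,1,2
[5] 1,2,0,2,1
2,0,1,1,1
0,2,1,3,1
1,3,3,0,3
2,1,2,1,3
1,3,0,1,2
[6] 1,2,0,2,1
2,0,1,1,1
0,2,1,3,2
1,3,3,1,0
2,1,2,2,1
1,3,0,1,3

3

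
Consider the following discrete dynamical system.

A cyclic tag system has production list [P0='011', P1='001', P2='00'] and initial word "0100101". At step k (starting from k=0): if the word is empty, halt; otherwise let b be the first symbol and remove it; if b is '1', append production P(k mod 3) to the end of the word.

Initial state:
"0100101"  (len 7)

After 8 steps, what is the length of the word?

8

k=0  "0100101"  (len 7)
k=1  "100101"  (len 6)
k=2  "00101001"  (len 8)
k=3  "0101001"  (len 7)
k=4  "101001"  (len 6)
k=5  "01001001"  (len 8)
k=6  "1001001"  (len 7)
k=7  "001001011"  (len 9)
k=8  "01001011"  (len 8)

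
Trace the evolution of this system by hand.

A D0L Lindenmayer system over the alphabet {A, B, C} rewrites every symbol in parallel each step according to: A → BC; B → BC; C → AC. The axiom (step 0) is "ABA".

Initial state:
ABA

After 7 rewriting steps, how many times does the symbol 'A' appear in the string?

gen 0: ABA
gen 1: BCBCBC
gen 2: BCACBCACBCAC
gen 3: BCACBCACBCACBCACBCACBCAC
gen 4: BCACBCACBCACBCACBCACBCACBCACBCACBCACBCACBCACBCAC
gen 5: BCACBCACBCACBCACBCACBCACBCACBCACBCACBCACBCACBCACBCACBCACBCACBCACBCACBCACBCACBCACBCACBCACBCACBCAC
gen 6: BCACBCACBCACBCACBCACBCACBCACBCACBCACBCACBCACBCACBCACBCACBC…ACBCACBCACBCACBCACBCACBCACBCACBCACBCACBCACBCACBCACBCACBCAC  (len 192)
gen 7: BCACBCACBCACBCACBCACBCACBCACBCACBCACBCACBCACBCACBCACBCACBC…ACBCACBCACBCACBCACBCACBCACBCACBCACBCACBCACBCACBCACBCACBCAC  (len 384)

96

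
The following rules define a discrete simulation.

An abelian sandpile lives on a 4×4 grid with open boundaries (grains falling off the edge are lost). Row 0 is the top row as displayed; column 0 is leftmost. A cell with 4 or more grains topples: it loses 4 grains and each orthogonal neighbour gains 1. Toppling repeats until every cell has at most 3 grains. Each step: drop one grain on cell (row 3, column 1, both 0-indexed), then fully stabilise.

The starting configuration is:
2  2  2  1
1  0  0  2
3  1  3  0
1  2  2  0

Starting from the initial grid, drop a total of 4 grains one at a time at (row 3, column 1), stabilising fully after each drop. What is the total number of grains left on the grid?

gen 0: 2  2  2  1
1  0  0  2
3  1  3  0
1  2  2  0
gen 1: 2  2  2  1
1  0  0  2
3  1  3  0
1  3  2  0
gen 2: 2  2  2  1
1  0  0  2
3  2  3  0
2  0  3  0
gen 3: 2  2  2  1
1  0  0  2
3  2  3  0
2  1  3  0
gen 4: 2  2  2  1
1  0  0  2
3  2  3  0
2  2  3  0

25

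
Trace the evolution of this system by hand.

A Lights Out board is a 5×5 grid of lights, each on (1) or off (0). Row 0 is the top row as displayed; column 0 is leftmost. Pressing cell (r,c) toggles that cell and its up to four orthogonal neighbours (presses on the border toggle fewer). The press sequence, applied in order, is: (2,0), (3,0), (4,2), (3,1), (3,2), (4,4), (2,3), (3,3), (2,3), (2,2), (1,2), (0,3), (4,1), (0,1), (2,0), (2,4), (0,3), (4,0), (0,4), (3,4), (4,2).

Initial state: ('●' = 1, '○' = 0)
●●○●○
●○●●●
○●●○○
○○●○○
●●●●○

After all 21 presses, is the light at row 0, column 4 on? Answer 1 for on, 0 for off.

1

0) ●●○●○
●○●●●
○●●○○
○○●○○
●●●●○
1) ●●○●○
○○●●●
●○●○○
●○●○○
●●●●○
2) ●●○●○
○○●●●
○○●○○
○●●○○
○●●●○
3) ●●○●○
○○●●●
○○●○○
○●○○○
○○○○○
4) ●●○●○
○○●●●
○●●○○
●○●○○
○●○○○
5) ●●○●○
○○●●●
○●○○○
●●○●○
○●●○○
6) ●●○●○
○○●●●
○●○○○
●●○●●
○●●●●
7) ●●○●○
○○●○●
○●●●●
●●○○●
○●●●●
8) ●●○●○
○○●○●
○●●○●
●●●●○
○●●○●
9) ●●○●○
○○●●●
○●○●○
●●●○○
○●●○●
10) ●●○●○
○○○●●
○○●○○
●●○○○
○●●○●
11) ●●●●○
○●●○●
○○○○○
●●○○○
○●●○●
12) ●●○○●
○●●●●
○○○○○
●●○○○
○●●○●
13) ●●○○●
○●●●●
○○○○○
●○○○○
●○○○●
14) ○○●○●
○○●●●
○○○○○
●○○○○
●○○○●
15) ○○●○●
●○●●●
●●○○○
○○○○○
●○○○●
16) ○○●○●
●○●●○
●●○●●
○○○○●
●○○○●
17) ○○○●○
●○●○○
●●○●●
○○○○●
●○○○●
18) ○○○●○
●○●○○
●●○●●
●○○○●
○●○○●
19) ○○○○●
●○●○●
●●○●●
●○○○●
○●○○●
20) ○○○○●
●○●○●
●●○●○
●○○●○
○●○○○
21) ○○○○●
●○●○●
●●○●○
●○●●○
○○●●○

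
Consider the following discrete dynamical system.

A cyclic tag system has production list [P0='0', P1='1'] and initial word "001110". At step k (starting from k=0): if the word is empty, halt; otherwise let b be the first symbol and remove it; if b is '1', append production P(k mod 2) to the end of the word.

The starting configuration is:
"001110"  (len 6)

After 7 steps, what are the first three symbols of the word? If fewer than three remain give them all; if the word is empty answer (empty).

10

[0] "001110"  (len 6)
[1] "01110"  (len 5)
[2] "1110"  (len 4)
[3] "1100"  (len 4)
[4] "1001"  (len 4)
[5] "0010"  (len 4)
[6] "010"  (len 3)
[7] "10"  (len 2)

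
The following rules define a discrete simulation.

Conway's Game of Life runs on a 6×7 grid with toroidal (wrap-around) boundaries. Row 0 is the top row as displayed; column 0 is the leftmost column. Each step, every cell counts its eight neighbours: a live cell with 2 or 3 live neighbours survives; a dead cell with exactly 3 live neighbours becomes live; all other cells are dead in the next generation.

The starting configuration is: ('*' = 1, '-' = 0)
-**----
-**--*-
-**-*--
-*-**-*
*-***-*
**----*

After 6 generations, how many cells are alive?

0) -**----
-**--*-
-**-*--
-*-**-*
*-***-*
**----*
1) ------*
*------
----*--
------*
----*--
-----**
2) *----**
-------
-------
-----*-
------*
-----**
3) *----*-
------*
-------
-------
------*
-------
4) ------*
------*
-------
-------
-------
------*
5) *----**
-------
-------
-------
-------
-------
6) ------*
------*
-------
-------
-------
------*

3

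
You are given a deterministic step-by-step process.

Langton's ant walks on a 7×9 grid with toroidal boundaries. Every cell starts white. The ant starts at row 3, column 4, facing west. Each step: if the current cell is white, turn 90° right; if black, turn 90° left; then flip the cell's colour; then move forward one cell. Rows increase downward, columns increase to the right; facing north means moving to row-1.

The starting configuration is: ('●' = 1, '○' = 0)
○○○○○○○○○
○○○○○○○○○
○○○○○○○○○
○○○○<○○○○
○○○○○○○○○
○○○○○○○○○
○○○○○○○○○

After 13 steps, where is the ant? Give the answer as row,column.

4,4

k=0  ○○○○○○○○○
○○○○○○○○○
○○○○○○○○○
○○○○<○○○○
○○○○○○○○○
○○○○○○○○○
○○○○○○○○○
k=1  ○○○○○○○○○
○○○○○○○○○
○○○○^○○○○
○○○○●○○○○
○○○○○○○○○
○○○○○○○○○
○○○○○○○○○
k=2  ○○○○○○○○○
○○○○○○○○○
○○○○●>○○○
○○○○●○○○○
○○○○○○○○○
○○○○○○○○○
○○○○○○○○○
k=3  ○○○○○○○○○
○○○○○○○○○
○○○○●●○○○
○○○○●v○○○
○○○○○○○○○
○○○○○○○○○
○○○○○○○○○
k=4  ○○○○○○○○○
○○○○○○○○○
○○○○●●○○○
○○○○<●○○○
○○○○○○○○○
○○○○○○○○○
○○○○○○○○○
k=5  ○○○○○○○○○
○○○○○○○○○
○○○○●●○○○
○○○○○●○○○
○○○○v○○○○
○○○○○○○○○
○○○○○○○○○
k=6  ○○○○○○○○○
○○○○○○○○○
○○○○●●○○○
○○○○○●○○○
○○○<●○○○○
○○○○○○○○○
○○○○○○○○○
k=7  ○○○○○○○○○
○○○○○○○○○
○○○○●●○○○
○○○^○●○○○
○○○●●○○○○
○○○○○○○○○
○○○○○○○○○
k=8  ○○○○○○○○○
○○○○○○○○○
○○○○●●○○○
○○○●>●○○○
○○○●●○○○○
○○○○○○○○○
○○○○○○○○○
k=9  ○○○○○○○○○
○○○○○○○○○
○○○○●●○○○
○○○●●●○○○
○○○●v○○○○
○○○○○○○○○
○○○○○○○○○
k=10  ○○○○○○○○○
○○○○○○○○○
○○○○●●○○○
○○○●●●○○○
○○○●○>○○○
○○○○○○○○○
○○○○○○○○○
k=11  ○○○○○○○○○
○○○○○○○○○
○○○○●●○○○
○○○●●●○○○
○○○●○●○○○
○○○○○v○○○
○○○○○○○○○
k=12  ○○○○○○○○○
○○○○○○○○○
○○○○●●○○○
○○○●●●○○○
○○○●○●○○○
○○○○<●○○○
○○○○○○○○○
k=13  ○○○○○○○○○
○○○○○○○○○
○○○○●●○○○
○○○●●●○○○
○○○●^●○○○
○○○○●●○○○
○○○○○○○○○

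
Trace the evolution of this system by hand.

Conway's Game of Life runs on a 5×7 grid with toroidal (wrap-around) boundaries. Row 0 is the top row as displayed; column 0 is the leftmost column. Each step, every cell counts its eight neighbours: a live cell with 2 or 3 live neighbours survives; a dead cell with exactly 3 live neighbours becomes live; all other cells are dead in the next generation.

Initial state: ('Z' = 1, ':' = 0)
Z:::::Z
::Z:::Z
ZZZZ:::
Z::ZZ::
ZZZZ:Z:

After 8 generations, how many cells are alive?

13

gen 0: Z:::::Z
::Z:::Z
ZZZZ:::
Z::ZZ::
ZZZZ:Z:
gen 1: :::Z:Z:
::ZZ::Z
Z:::Z:Z
:::::::
::ZZ:Z:
gen 2: :::::ZZ
Z:ZZ::Z
Z::Z:ZZ
:::ZZZZ
::ZZ:::
gen 3: ZZ::ZZZ
:ZZZ:::
:Z:::::
Z::::::
::ZZ:::
gen 4: Z:::ZZZ
:::ZZZZ
ZZ:::::
:ZZ::::
::ZZZZ:
gen 5: Z:Z::::
:Z:Z:::
ZZ:ZZZZ
Z:::Z::
Z:Z::::
gen 6: Z:ZZ:::
:::Z:Z:
:Z:Z:ZZ
::Z:Z::
Z::Z::Z
gen 7: ZZZZ:::
ZZ:Z:Z:
:::Z:ZZ
:ZZ:Z::
Z:::Z:Z
gen 8: :::Z:Z:
:::Z:Z:
:::Z:ZZ
:ZZ:Z::
::::ZZZ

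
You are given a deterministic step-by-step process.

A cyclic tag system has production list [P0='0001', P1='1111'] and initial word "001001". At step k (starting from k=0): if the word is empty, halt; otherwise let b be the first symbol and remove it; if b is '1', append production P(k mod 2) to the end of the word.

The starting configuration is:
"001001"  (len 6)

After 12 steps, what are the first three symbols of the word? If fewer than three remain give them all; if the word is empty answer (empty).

111

k=0  "001001"  (len 6)
k=1  "01001"  (len 5)
k=2  "1001"  (len 4)
k=3  "0010001"  (len 7)
k=4  "010001"  (len 6)
k=5  "10001"  (len 5)
k=6  "00011111"  (len 8)
k=7  "0011111"  (len 7)
k=8  "011111"  (len 6)
k=9  "11111"  (len 5)
k=10  "11111111"  (len 8)
k=11  "11111110001"  (len 11)
k=12  "11111100011111"  (len 14)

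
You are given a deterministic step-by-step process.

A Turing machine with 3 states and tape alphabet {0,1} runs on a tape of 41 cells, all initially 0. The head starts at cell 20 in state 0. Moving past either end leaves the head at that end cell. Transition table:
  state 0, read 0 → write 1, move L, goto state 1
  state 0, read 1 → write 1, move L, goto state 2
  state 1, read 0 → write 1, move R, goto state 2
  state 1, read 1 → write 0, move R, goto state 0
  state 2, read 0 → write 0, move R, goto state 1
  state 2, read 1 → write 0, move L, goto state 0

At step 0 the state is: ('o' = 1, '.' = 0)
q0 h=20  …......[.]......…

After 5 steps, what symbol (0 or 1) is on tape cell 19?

1

[0] q0 h=20  …......[.]......…
[1] q1 h=19  …......[.]o.....…
[2] q2 h=20  ….....o[o]......…
[3] q0 h=19  …......[o]......…
[4] q2 h=18  …......[.]o.....…
[5] q1 h=19  …......[o]......…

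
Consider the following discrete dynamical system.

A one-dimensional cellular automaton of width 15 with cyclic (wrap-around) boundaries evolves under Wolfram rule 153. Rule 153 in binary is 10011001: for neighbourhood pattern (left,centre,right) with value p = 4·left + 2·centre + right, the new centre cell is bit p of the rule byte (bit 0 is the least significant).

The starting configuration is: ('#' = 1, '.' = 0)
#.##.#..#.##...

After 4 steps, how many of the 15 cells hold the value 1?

3

[0] #.##.#..#.##...
[1] ..#...#...#.##.
[2] #..##..##...#.#
[3] .#.#.#.#.##...#
[4] .........#.##..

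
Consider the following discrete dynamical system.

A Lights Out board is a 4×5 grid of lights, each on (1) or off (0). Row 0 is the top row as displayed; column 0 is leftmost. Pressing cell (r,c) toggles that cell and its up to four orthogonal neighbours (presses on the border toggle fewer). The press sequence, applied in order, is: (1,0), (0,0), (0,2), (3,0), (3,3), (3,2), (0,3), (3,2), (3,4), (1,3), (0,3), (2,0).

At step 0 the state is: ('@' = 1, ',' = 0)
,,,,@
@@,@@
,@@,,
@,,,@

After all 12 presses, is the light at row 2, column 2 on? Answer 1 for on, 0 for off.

1

0) ,,,,@
@@,@@
,@@,,
@,,,@
1) @,,,@
,,,@@
@@@,,
@,,,@
2) ,@,,@
@,,@@
@@@,,
@,,,@
3) ,,@@@
@,@@@
@@@,,
@,,,@
4) ,,@@@
@,@@@
,@@,,
,@,,@
5) ,,@@@
@,@@@
,@@@,
,@@@,
6) ,,@@@
@,@@@
,@,@,
,,,,,
7) ,,,,,
@,@,@
,@,@,
,,,,,
8) ,,,,,
@,@,@
,@@@,
,@@@,
9) ,,,,,
@,@,@
,@@@@
,@@,@
10) ,,,@,
@,,@,
,@@,@
,@@,@
11) ,,@,@
@,,,,
,@@,@
,@@,@
12) ,,@,@
,,,,,
@,@,@
@@@,@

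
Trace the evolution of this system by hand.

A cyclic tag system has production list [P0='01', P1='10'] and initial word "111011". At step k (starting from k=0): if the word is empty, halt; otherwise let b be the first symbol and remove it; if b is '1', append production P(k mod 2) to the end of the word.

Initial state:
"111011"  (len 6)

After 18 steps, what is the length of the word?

10

k=0  "111011"  (len 6)
k=1  "1101101"  (len 7)
k=2  "10110110"  (len 8)
k=3  "011011001"  (len 9)
k=4  "11011001"  (len 8)
k=5  "101100101"  (len 9)
k=6  "0110010110"  (len 10)
k=7  "110010110"  (len 9)
k=8  "1001011010"  (len 10)
k=9  "00101101001"  (len 11)
k=10  "0101101001"  (len 10)
k=11  "101101001"  (len 9)
k=12  "0110100110"  (len 10)
k=13  "110100110"  (len 9)
k=14  "1010011010"  (len 10)
k=15  "01001101001"  (len 11)
k=16  "1001101001"  (len 10)
k=17  "00110100101"  (len 11)
k=18  "0110100101"  (len 10)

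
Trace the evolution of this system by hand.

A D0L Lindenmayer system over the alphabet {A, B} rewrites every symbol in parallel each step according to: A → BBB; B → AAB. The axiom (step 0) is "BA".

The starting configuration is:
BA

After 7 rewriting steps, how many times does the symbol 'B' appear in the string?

k=0  BA
k=1  AABBBB
k=2  BBBBBBAABAABAABAAB
k=3  AABAABAABAABAABAABBBBBBBAABBBBBBBAABBBBBBBAABBBBBBBAAB
k=4  BBBBBBAABBBBBBBAABBBBBBBAABBBBBBBAABBBBBBBAABBBBBBBAABAABA…BAABAABAABAABAABAABAABBBBBBBAABAABAABAABAABAABAABBBBBBBAAB  (len 162)
k=5  AABAABAABAABAABAABBBBBBBAABAABAABAABAABAABAABBBBBBBAABAABA…BAABBBBBBBAABBBBBBBAABBBBBBBAABAABAABAABAABAABAABBBBBBBAAB  (len 486)
k=6  BBBBBBAABBBBBBBAABBBBBBBAABBBBBBBAABBBBBBBAABBBBBBBAABAABA…BAABBBBBBBAABBBBBBBAABBBBBBBAABAABAABAABAABAABAABBBBBBBAAB  (len 1458)
k=7  AABAABAABAABAABAABBBBBBBAABAABAABAABAABAABAABBBBBBBAABAABA…BAABBBBBBBAABBBBBBBAABBBBBBBAABAABAABAABAABAABAABBBBBBBAAB  (len 4374)

2650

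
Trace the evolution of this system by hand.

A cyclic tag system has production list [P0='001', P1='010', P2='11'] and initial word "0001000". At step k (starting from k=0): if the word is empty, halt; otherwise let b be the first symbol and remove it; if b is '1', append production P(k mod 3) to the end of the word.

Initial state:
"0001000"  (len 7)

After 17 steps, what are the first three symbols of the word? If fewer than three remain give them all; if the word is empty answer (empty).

gen 0: "0001000"  (len 7)
gen 1: "001000"  (len 6)
gen 2: "01000"  (len 5)
gen 3: "1000"  (len 4)
gen 4: "000001"  (len 6)
gen 5: "00001"  (len 5)
gen 6: "0001"  (len 4)
gen 7: "001"  (len 3)
gen 8: "01"  (len 2)
gen 9: "1"  (len 1)
gen 10: "001"  (len 3)
gen 11: "01"  (len 2)
gen 12: "1"  (len 1)
gen 13: "001"  (len 3)
gen 14: "01"  (len 2)
gen 15: "1"  (len 1)
gen 16: "001"  (len 3)
gen 17: "01"  (len 2)

01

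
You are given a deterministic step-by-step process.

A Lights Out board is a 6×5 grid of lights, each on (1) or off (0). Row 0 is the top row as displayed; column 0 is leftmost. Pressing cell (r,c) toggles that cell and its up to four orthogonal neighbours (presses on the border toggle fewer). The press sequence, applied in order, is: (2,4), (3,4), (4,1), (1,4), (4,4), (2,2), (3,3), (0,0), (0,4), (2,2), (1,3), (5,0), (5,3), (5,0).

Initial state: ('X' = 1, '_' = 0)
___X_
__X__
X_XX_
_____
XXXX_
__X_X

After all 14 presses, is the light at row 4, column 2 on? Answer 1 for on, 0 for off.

gen 0: ___X_
__X__
X_XX_
_____
XXXX_
__X_X
gen 1: ___X_
__X_X
X_X_X
____X
XXXX_
__X_X
gen 2: ___X_
__X_X
X_X__
___X_
XXXXX
__X_X
gen 3: ___X_
__X_X
X_X__
_X_X_
___XX
_XX_X
gen 4: ___XX
__XX_
X_X_X
_X_X_
___XX
_XX_X
gen 5: ___XX
__XX_
X_X_X
_X_XX
_____
_XX__
gen 6: ___XX
___X_
XX_XX
_XXXX
_____
_XX__
gen 7: ___XX
___X_
XX__X
_X___
___X_
_XX__
gen 8: XX_XX
X__X_
XX__X
_X___
___X_
_XX__
gen 9: XX___
X__XX
XX__X
_X___
___X_
_XX__
gen 10: XX___
X_XXX
X_XXX
_XX__
___X_
_XX__
gen 11: XX_X_
X____
X_X_X
_XX__
___X_
_XX__
gen 12: XX_X_
X____
X_X_X
_XX__
X__X_
X_X__
gen 13: XX_X_
X____
X_X_X
_XX__
X____
X__XX
gen 14: XX_X_
X____
X_X_X
_XX__
_____
_X_XX

0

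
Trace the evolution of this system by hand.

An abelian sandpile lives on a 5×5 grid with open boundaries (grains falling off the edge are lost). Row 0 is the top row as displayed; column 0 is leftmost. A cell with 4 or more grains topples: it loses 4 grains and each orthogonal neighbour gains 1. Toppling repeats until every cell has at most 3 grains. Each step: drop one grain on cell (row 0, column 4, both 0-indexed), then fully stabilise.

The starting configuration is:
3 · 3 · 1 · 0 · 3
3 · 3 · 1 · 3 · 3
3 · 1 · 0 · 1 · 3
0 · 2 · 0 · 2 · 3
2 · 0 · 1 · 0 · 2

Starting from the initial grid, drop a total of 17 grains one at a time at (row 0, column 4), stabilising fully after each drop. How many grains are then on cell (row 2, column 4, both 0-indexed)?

2

0) 3 · 3 · 1 · 0 · 3
3 · 3 · 1 · 3 · 3
3 · 1 · 0 · 1 · 3
0 · 2 · 0 · 2 · 3
2 · 0 · 1 · 0 · 2
1) 3 · 3 · 1 · 2 · 1
3 · 3 · 2 · 0 · 2
3 · 1 · 0 · 3 · 1
0 · 2 · 0 · 3 · 0
2 · 0 · 1 · 0 · 3
2) 3 · 3 · 1 · 2 · 2
3 · 3 · 2 · 0 · 2
3 · 1 · 0 · 3 · 1
0 · 2 · 0 · 3 · 0
2 · 0 · 1 · 0 · 3
3) 3 · 3 · 1 · 2 · 3
3 · 3 · 2 · 0 · 2
3 · 1 · 0 · 3 · 1
0 · 2 · 0 · 3 · 0
2 · 0 · 1 · 0 · 3
4) 3 · 3 · 1 · 3 · 0
3 · 3 · 2 · 0 · 3
3 · 1 · 0 · 3 · 1
0 · 2 · 0 · 3 · 0
2 · 0 · 1 · 0 · 3
5) 3 · 3 · 1 · 3 · 1
3 · 3 · 2 · 0 · 3
3 · 1 · 0 · 3 · 1
0 · 2 · 0 · 3 · 0
2 · 0 · 1 · 0 · 3
6) 3 · 3 · 1 · 3 · 2
3 · 3 · 2 · 0 · 3
3 · 1 · 0 · 3 · 1
0 · 2 · 0 · 3 · 0
2 · 0 · 1 · 0 · 3
7) 3 · 3 · 1 · 3 · 3
3 · 3 · 2 · 0 · 3
3 · 1 · 0 · 3 · 1
0 · 2 · 0 · 3 · 0
2 · 0 · 1 · 0 · 3
8) 3 · 3 · 2 · 0 · 2
3 · 3 · 2 · 2 · 0
3 · 1 · 0 · 3 · 2
0 · 2 · 0 · 3 · 0
2 · 0 · 1 · 0 · 3
9) 3 · 3 · 2 · 0 · 3
3 · 3 · 2 · 2 · 0
3 · 1 · 0 · 3 · 2
0 · 2 · 0 · 3 · 0
2 · 0 · 1 · 0 · 3
10) 3 · 3 · 2 · 1 · 0
3 · 3 · 2 · 2 · 1
3 · 1 · 0 · 3 · 2
0 · 2 · 0 · 3 · 0
2 · 0 · 1 · 0 · 3
11) 3 · 3 · 2 · 1 · 1
3 · 3 · 2 · 2 · 1
3 · 1 · 0 · 3 · 2
0 · 2 · 0 · 3 · 0
2 · 0 · 1 · 0 · 3
12) 3 · 3 · 2 · 1 · 2
3 · 3 · 2 · 2 · 1
3 · 1 · 0 · 3 · 2
0 · 2 · 0 · 3 · 0
2 · 0 · 1 · 0 · 3
13) 3 · 3 · 2 · 1 · 3
3 · 3 · 2 · 2 · 1
3 · 1 · 0 · 3 · 2
0 · 2 · 0 · 3 · 0
2 · 0 · 1 · 0 · 3
14) 3 · 3 · 2 · 2 · 0
3 · 3 · 2 · 2 · 2
3 · 1 · 0 · 3 · 2
0 · 2 · 0 · 3 · 0
2 · 0 · 1 · 0 · 3
15) 3 · 3 · 2 · 2 · 1
3 · 3 · 2 · 2 · 2
3 · 1 · 0 · 3 · 2
0 · 2 · 0 · 3 · 0
2 · 0 · 1 · 0 · 3
16) 3 · 3 · 2 · 2 · 2
3 · 3 · 2 · 2 · 2
3 · 1 · 0 · 3 · 2
0 · 2 · 0 · 3 · 0
2 · 0 · 1 · 0 · 3
17) 3 · 3 · 2 · 2 · 3
3 · 3 · 2 · 2 · 2
3 · 1 · 0 · 3 · 2
0 · 2 · 0 · 3 · 0
2 · 0 · 1 · 0 · 3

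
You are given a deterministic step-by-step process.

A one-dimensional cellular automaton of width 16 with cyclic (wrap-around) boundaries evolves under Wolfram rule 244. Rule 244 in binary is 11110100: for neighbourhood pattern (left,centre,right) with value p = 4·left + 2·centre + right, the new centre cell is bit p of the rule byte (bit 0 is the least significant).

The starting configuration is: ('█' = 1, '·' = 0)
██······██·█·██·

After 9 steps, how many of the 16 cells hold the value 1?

8

k=0  ██······██·█·██·
k=1  ·██······████·██
k=2  █·██······████·█
k=3  ██·██······████·
k=4  ·██·██······████
k=5  █·██·██······███
k=6  ██·██·██······██
k=7  ███·██·██······█
k=8  ████·██·██······
k=9  ·████·██·██·····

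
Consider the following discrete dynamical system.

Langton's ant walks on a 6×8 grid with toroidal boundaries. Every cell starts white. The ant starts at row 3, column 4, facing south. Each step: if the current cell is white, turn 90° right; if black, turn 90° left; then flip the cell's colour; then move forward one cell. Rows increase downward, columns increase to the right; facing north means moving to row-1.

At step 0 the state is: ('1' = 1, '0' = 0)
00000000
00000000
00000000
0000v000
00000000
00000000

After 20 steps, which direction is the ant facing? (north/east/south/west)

north

step 0: 00000000
00000000
00000000
0000v000
00000000
00000000
step 1: 00000000
00000000
00000000
000<1000
00000000
00000000
step 2: 00000000
00000000
000^0000
00011000
00000000
00000000
step 3: 00000000
00000000
0001>000
00011000
00000000
00000000
step 4: 00000000
00000000
00011000
0001v000
00000000
00000000
step 5: 00000000
00000000
00011000
00010>00
00000000
00000000
step 6: 00000000
00000000
00011000
00010100
00000v00
00000000
step 7: 00000000
00000000
00011000
00010100
0000<100
00000000
step 8: 00000000
00000000
00011000
0001^100
00001100
00000000
step 9: 00000000
00000000
00011000
00011>00
00001100
00000000
step 10: 00000000
00000000
00011^00
00011000
00001100
00000000
step 11: 00000000
00000000
000111>0
00011000
00001100
00000000
step 12: 00000000
00000000
00011110
000110v0
00001100
00000000
step 13: 00000000
00000000
00011110
00011<10
00001100
00000000
step 14: 00000000
00000000
00011^10
00011110
00001100
00000000
step 15: 00000000
00000000
0001<010
00011110
00001100
00000000
step 16: 00000000
00000000
00010010
0001v110
00001100
00000000
step 17: 00000000
00000000
00010010
00010>10
00001100
00000000
step 18: 00000000
00000000
00010^10
00010010
00001100
00000000
step 19: 00000000
00000000
000101>0
00010010
00001100
00000000
step 20: 00000000
000000^0
00010100
00010010
00001100
00000000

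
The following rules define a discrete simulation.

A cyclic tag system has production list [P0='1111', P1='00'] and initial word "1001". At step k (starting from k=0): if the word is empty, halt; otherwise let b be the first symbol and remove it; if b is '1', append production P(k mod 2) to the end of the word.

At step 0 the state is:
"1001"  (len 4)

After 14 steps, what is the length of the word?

20

t=0: "1001"  (len 4)
t=1: "0011111"  (len 7)
t=2: "011111"  (len 6)
t=3: "11111"  (len 5)
t=4: "111100"  (len 6)
t=5: "111001111"  (len 9)
t=6: "1100111100"  (len 10)
t=7: "1001111001111"  (len 13)
t=8: "00111100111100"  (len 14)
t=9: "0111100111100"  (len 13)
t=10: "111100111100"  (len 12)
t=11: "111001111001111"  (len 15)
t=12: "1100111100111100"  (len 16)
t=13: "1001111001111001111"  (len 19)
t=14: "00111100111100111100"  (len 20)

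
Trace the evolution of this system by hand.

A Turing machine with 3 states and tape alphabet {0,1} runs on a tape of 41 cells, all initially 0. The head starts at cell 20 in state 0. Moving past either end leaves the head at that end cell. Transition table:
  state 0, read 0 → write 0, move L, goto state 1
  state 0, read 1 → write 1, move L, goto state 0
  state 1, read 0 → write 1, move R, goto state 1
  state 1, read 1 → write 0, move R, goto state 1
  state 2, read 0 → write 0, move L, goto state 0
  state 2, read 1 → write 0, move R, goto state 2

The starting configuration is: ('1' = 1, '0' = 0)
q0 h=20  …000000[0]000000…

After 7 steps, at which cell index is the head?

0) q0 h=20  …000000[0]000000…
1) q1 h=19  …000000[0]000000…
2) q1 h=20  …000001[0]000000…
3) q1 h=21  …000011[0]000000…
4) q1 h=22  …000111[0]000000…
5) q1 h=23  …001111[0]000000…
6) q1 h=24  …011111[0]000000…
7) q1 h=25  …111111[0]000000…

25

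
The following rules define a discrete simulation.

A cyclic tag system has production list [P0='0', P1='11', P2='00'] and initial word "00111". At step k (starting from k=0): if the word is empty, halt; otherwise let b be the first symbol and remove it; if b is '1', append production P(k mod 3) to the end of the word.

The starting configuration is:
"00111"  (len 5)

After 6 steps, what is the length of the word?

4

gen 0: "00111"  (len 5)
gen 1: "0111"  (len 4)
gen 2: "111"  (len 3)
gen 3: "1100"  (len 4)
gen 4: "1000"  (len 4)
gen 5: "00011"  (len 5)
gen 6: "0011"  (len 4)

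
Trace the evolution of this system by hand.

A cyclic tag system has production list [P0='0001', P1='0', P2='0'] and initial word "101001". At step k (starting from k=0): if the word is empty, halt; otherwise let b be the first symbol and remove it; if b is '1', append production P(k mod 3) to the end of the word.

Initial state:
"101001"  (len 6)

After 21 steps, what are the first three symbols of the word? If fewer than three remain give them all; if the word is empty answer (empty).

(empty)

k=0  "101001"  (len 6)
k=1  "010010001"  (len 9)
k=2  "10010001"  (len 8)
k=3  "00100010"  (len 8)
k=4  "0100010"  (len 7)
k=5  "100010"  (len 6)
k=6  "000100"  (len 6)
k=7  "00100"  (len 5)
k=8  "0100"  (len 4)
k=9  "100"  (len 3)
k=10  "000001"  (len 6)
k=11  "00001"  (len 5)
k=12  "0001"  (len 4)
k=13  "001"  (len 3)
k=14  "01"  (len 2)
k=15  "1"  (len 1)
k=16  "0001"  (len 4)
k=17  "001"  (len 3)
k=18  "01"  (len 2)
k=19  "1"  (len 1)
k=20  "0"  (len 1)
k=21  (halted — word empty)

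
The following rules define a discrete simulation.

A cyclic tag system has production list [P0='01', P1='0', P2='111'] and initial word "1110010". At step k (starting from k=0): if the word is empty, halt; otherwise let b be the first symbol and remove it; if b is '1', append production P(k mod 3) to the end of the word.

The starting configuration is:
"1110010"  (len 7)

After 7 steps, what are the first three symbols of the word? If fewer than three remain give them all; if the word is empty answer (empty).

010

step 0: "1110010"  (len 7)
step 1: "11001001"  (len 8)
step 2: "10010010"  (len 8)
step 3: "0010010111"  (len 10)
step 4: "010010111"  (len 9)
step 5: "10010111"  (len 8)
step 6: "0010111111"  (len 10)
step 7: "010111111"  (len 9)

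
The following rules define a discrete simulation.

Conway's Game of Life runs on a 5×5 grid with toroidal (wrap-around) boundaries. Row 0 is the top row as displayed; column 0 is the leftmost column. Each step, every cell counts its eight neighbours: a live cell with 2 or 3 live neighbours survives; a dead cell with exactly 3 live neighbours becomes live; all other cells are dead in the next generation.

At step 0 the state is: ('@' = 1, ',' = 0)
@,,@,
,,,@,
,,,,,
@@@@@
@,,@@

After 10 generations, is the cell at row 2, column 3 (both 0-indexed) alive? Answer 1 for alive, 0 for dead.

[0] @,,@,
,,,@,
,,,,,
@@@@@
@,,@@
[1] @,@@,
,,,,@
@@,,,
,@@,,
,,,,,
[2] ,,,@@
,,@@@
@@@,,
@@@,,
,,,@,
[3] ,,,,,
,,,,,
,,,,,
@,,@@
@@,@,
[4] ,,,,,
,,,,,
,,,,@
@@@@,
@@@@,
[5] ,@@,,
,,,,,
@@@@@
,,,,,
@,,@,
[6] ,@@,,
,,,,@
@@@@@
,,,,,
,@@,,
[7] @@@@,
,,,,@
@@@@@
,,,,@
,@@,,
[8] @,,@@
,,,,,
,@@,,
,,,,@
,,,,@
[9] @,,@@
@@@@@
,,,,,
@,,@,
,,,,,
[10] ,,,,,
,@@,,
,,,,,
,,,,,
@,,@,

0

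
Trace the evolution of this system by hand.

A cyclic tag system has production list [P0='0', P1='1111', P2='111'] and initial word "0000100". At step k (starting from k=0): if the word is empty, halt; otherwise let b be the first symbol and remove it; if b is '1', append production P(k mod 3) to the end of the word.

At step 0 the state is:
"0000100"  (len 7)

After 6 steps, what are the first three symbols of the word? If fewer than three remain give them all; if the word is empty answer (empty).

0) "0000100"  (len 7)
1) "000100"  (len 6)
2) "00100"  (len 5)
3) "0100"  (len 4)
4) "100"  (len 3)
5) "001111"  (len 6)
6) "01111"  (len 5)

011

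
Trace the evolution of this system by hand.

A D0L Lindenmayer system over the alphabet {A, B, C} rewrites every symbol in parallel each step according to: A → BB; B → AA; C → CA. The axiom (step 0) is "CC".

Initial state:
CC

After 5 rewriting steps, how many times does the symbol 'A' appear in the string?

42

step 0: CC
step 1: CACA
step 2: CABBCABB
step 3: CABBAAAACABBAAAA
step 4: CABBAAAABBBBBBBBCABBAAAABBBBBBBB
step 5: CABBAAAABBBBBBBBAAAAAAAAAAAAAAAACABBAAAABBBBBBBBAAAAAAAAAAAAAAAA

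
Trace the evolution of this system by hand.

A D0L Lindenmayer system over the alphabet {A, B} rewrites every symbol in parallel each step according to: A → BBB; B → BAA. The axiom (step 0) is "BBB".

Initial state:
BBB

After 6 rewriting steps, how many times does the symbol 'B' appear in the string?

1389

k=0  BBB
k=1  BAABAABAA
k=2  BAABBBBBBBAABBBBBBBAABBBBBB
k=3  BAABBBBBBBAABAABAABAABAABAABAABBBBBBBAABAABAABAABAABAABAABBBBBBBAABAABAABAABAABAA
k=4  BAABBBBBBBAABAABAABAABAABAABAABBBBBBBAABBBBBBBAABBBBBBBAAB…ABAABAABBBBBBBAABBBBBBBAABBBBBBBAABBBBBBBAABBBBBBBAABBBBBB  (len 243)
k=5  BAABBBBBBBAABAABAABAABAABAABAABBBBBBBAABBBBBBBAABBBBBBBAAB…ABAABAABBBBBBBAABAABAABAABAABAABAABBBBBBBAABAABAABAABAABAA  (len 729)
k=6  BAABBBBBBBAABAABAABAABAABAABAABBBBBBBAABBBBBBBAABBBBBBBAAB…ABAABAABBBBBBBAABBBBBBBAABBBBBBBAABBBBBBBAABBBBBBBAABBBBBB  (len 2187)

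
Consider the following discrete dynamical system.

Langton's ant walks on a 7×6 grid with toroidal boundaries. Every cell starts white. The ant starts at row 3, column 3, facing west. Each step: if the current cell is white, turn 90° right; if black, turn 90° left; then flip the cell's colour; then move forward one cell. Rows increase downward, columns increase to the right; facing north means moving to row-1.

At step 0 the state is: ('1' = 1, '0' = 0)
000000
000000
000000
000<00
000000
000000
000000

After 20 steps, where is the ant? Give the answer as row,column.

step 0: 000000
000000
000000
000<00
000000
000000
000000
step 1: 000000
000000
000^00
000100
000000
000000
000000
step 2: 000000
000000
0001>0
000100
000000
000000
000000
step 3: 000000
000000
000110
0001v0
000000
000000
000000
step 4: 000000
000000
000110
000<10
000000
000000
000000
step 5: 000000
000000
000110
000010
000v00
000000
000000
step 6: 000000
000000
000110
000010
00<100
000000
000000
step 7: 000000
000000
000110
00^010
001100
000000
000000
step 8: 000000
000000
000110
001>10
001100
000000
000000
step 9: 000000
000000
000110
001110
001v00
000000
000000
step 10: 000000
000000
000110
001110
0010>0
000000
000000
step 11: 000000
000000
000110
001110
001010
0000v0
000000
step 12: 000000
000000
000110
001110
001010
000<10
000000
step 13: 000000
000000
000110
001110
001^10
000110
000000
step 14: 000000
000000
000110
001110
0011>0
000110
000000
step 15: 000000
000000
000110
0011^0
001100
000110
000000
step 16: 000000
000000
000110
001<00
001100
000110
000000
step 17: 000000
000000
000110
001000
001v00
000110
000000
step 18: 000000
000000
000110
001000
0010>0
000110
000000
step 19: 000000
000000
000110
001000
001010
0001v0
000000
step 20: 000000
000000
000110
001000
001010
00010>
000000

5,5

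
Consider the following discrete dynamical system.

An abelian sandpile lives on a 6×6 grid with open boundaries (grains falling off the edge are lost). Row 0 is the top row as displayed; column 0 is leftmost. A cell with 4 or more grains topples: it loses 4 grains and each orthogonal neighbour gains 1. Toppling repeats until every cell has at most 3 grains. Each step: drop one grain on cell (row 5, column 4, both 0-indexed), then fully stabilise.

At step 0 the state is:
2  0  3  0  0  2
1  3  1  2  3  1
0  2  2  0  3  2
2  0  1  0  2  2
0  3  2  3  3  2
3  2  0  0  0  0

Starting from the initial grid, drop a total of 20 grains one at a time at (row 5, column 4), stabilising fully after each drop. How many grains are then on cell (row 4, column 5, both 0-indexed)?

k=0  2  0  3  0  0  2
1  3  1  2  3  1
0  2  2  0  3  2
2  0  1  0  2  2
0  3  2  3  3  2
3  2  0  0  0  0
k=1  2  0  3  0  0  2
1  3  1  2  3  1
0  2  2  0  3  2
2  0  1  0  2  2
0  3  2  3  3  2
3  2  0  0  1  0
k=2  2  0  3  0  0  2
1  3  1  2  3  1
0  2  2  0  3  2
2  0  1  0  2  2
0  3  2  3  3  2
3  2  0  0  2  0
k=3  2  0  3  0  0  2
1  3  1  2  3  1
0  2  2  0  3  2
2  0  1  0  2  2
0  3  2  3  3  2
3  2  0  0  3  0
k=4  2  0  3  0  0  2
1  3  1  2  3  1
0  2  2  0  3  2
2  0  1  1  3  2
0  3  3  0  1  3
3  2  0  2  1  1
k=5  2  0  3  0  0  2
1  3  1  2  3  1
0  2  2  0  3  2
2  0  1  1  3  2
0  3  3  0  1  3
3  2  0  2  2  1
k=6  2  0  3  0  0  2
1  3  1  2  3  1
0  2  2  0  3  2
2  0  1  1  3  2
0  3  3  0  1  3
3  2  0  2  3  1
k=7  2  0  3  0  0  2
1  3  1  2  3  1
0  2  2  0  3  2
2  0  1  1  3  2
0  3  3  0  2  3
3  2  0  3  0  2
k=8  2  0  3  0  0  2
1  3  1  2  3  1
0  2  2  0  3  2
2  0  1  1  3  2
0  3  3  0  2  3
3  2  0  3  1  2
k=9  2  0  3  0  0  2
1  3  1  2  3  1
0  2  2  0  3  2
2  0  1  1  3  2
0  3  3  0  2  3
3  2  0  3  2  2
k=10  2  0  3  0  0  2
1  3  1  2  3  1
0  2  2  0  3  2
2  0  1  1  3  2
0  3  3  0  2  3
3  2  0  3  3  2
k=11  2  0  3  0  0  2
1  3  1  2  3  1
0  2  2  0  3  2
2  0  1  1  3  2
0  3  3  1  3  3
3  2  1  0  1  3
k=12  2  0  3  0  0  2
1  3  1  2  3  1
0  2  2  0  3  2
2  0  1  1  3  2
0  3  3  1  3  3
3  2  1  0  2  3
k=13  2  0  3  0  0  2
1  3  1  2  3  1
0  2  2  0  3  2
2  0  1  1  3  2
0  3  3  1  3  3
3  2  1  0  3  3
k=14  2  0  3  0  1  2
1  3  1  3  0  3
0  2  2  1  2  0
2  0  1  2  2  1
0  3  3  2  2  2
3  2  1  1  2  1
k=15  2  0  3  0  1  2
1  3  1  3  0  3
0  2  2  1  2  0
2  0  1  2  2  1
0  3  3  2  2  2
3  2  1  1  3  1
k=16  2  0  3  0  1  2
1  3  1  3  0  3
0  2  2  1  2  0
2  0  1  2  2  1
0  3  3  2  3  2
3  2  1  2  0  2
k=17  2  0  3  0  1  2
1  3  1  3  0  3
0  2  2  1  2  0
2  0  1  2  2  1
0  3  3  2  3  2
3  2  1  2  1  2
k=18  2  0  3  0  1  2
1  3  1  3  0  3
0  2  2  1  2  0
2  0  1  2  2  1
0  3  3  2  3  2
3  2  1  2  2  2
k=19  2  0  3  0  1  2
1  3  1  3  0  3
0  2  2  1  2  0
2  0  1  2  2  1
0  3  3  2  3  2
3  2  1  2  3  2
k=20  2  0  3  0  1  2
1  3  1  3  0  3
0  2  2  1  2  0
2  0  1  2  3  1
0  3  3  3  0  3
3  2  1  3  1  3

3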